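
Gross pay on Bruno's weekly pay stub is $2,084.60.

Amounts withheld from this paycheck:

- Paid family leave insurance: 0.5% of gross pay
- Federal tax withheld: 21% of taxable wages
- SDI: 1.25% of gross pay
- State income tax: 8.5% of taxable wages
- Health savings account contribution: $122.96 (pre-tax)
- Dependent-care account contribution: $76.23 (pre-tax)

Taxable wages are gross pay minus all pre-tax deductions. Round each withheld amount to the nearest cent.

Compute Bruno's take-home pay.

Dependent-care account contribution: $76.23
Health savings account contribution: $122.96
Pre-tax total = $76.23 + $122.96 = $199.19
Taxable wages = $2,084.60 − $199.19 = $1,885.41
State income tax: $1,885.41 × 0.085 = $160.26
Federal tax withheld: $1,885.41 × 0.21 = $395.94
SDI: $2,084.60 × 0.0125 = $26.06
Paid family leave insurance: $2,084.60 × 0.005 = $10.42
Total deductions = $76.23 + $122.96 + $160.26 + $395.94 + $26.06 + $10.42 = $791.87
Net pay = $2,084.60 − $791.87 = $1,292.73

$1,292.73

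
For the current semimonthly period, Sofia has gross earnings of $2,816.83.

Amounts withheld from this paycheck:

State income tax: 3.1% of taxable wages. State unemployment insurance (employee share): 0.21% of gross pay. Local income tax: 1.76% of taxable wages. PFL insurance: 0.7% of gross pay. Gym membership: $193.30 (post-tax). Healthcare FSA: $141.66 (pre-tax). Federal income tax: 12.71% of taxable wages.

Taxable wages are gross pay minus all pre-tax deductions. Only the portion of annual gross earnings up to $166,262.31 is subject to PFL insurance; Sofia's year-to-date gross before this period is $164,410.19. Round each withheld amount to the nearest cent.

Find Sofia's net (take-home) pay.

$1,992.97

Healthcare FSA: $141.66
Taxable wages = $2,816.83 − $141.66 = $2,675.17
State income tax: $2,675.17 × 0.031 = $82.93
Local income tax: $2,675.17 × 0.0176 = $47.08
Federal income tax: $2,675.17 × 0.1271 = $340.01
State unemployment insurance (employee share): $2,816.83 × 0.0021 = $5.92
PFL insurance: only $166,262.31 − $164,410.19 = $1,852.12 of this check is subject → $1,852.12 × 0.007 = $12.96
Gym membership: $193.30
Total deductions = $141.66 + $82.93 + $47.08 + $340.01 + $5.92 + $12.96 + $193.30 = $823.86
Net pay = $2,816.83 − $823.86 = $1,992.97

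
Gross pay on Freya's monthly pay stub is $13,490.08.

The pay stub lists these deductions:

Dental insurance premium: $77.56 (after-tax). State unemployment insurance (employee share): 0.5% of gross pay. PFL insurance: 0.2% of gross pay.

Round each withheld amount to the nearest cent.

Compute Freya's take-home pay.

PFL insurance: $13,490.08 × 0.002 = $26.98
State unemployment insurance (employee share): $13,490.08 × 0.005 = $67.45
Dental insurance premium: $77.56
Total deductions = $26.98 + $67.45 + $77.56 = $171.99
Net pay = $13,490.08 − $171.99 = $13,318.09

$13,318.09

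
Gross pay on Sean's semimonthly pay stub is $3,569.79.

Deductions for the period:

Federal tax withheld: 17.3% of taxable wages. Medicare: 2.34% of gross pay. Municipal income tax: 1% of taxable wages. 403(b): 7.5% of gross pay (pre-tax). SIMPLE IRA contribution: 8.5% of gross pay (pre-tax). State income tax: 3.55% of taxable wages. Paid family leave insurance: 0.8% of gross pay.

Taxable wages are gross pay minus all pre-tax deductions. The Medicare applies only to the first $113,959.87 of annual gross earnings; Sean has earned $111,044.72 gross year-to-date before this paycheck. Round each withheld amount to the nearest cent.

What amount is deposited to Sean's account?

$2,246.66

SIMPLE IRA contribution: $3,569.79 × 0.085 = $303.43
403(b): $3,569.79 × 0.075 = $267.73
Pre-tax total = $303.43 + $267.73 = $571.16
Taxable wages = $3,569.79 − $571.16 = $2,998.63
Municipal income tax: $2,998.63 × 0.01 = $29.99
State income tax: $2,998.63 × 0.0355 = $106.45
Federal tax withheld: $2,998.63 × 0.173 = $518.76
Medicare: only $113,959.87 − $111,044.72 = $2,915.15 of this check is subject → $2,915.15 × 0.0234 = $68.21
Paid family leave insurance: $3,569.79 × 0.008 = $28.56
Total deductions = $303.43 + $267.73 + $29.99 + $106.45 + $518.76 + $68.21 + $28.56 = $1,323.13
Net pay = $3,569.79 − $1,323.13 = $2,246.66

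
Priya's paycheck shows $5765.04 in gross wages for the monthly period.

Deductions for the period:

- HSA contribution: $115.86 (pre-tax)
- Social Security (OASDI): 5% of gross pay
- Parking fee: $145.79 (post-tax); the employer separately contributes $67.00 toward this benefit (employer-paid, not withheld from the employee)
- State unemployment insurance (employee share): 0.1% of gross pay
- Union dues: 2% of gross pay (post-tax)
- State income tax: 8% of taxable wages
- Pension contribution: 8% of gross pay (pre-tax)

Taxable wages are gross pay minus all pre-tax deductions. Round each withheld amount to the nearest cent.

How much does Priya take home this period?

HSA contribution: $115.86
Pension contribution: $5765.04 × 0.08 = $461.20
Pre-tax total = $115.86 + $461.20 = $577.06
Taxable wages = $5765.04 − $577.06 = $5187.98
State income tax: $5187.98 × 0.08 = $415.04
State unemployment insurance (employee share): $5765.04 × 0.001 = $5.77
Social Security (OASDI): $5765.04 × 0.05 = $288.25
Union dues: $5765.04 × 0.02 = $115.30
Parking fee: $145.79
(Employer's $67.00 toward parking fee is not withheld from the employee.)
Total deductions = $115.86 + $461.20 + $415.04 + $5.77 + $288.25 + $115.30 + $145.79 = $1547.21
Net pay = $5765.04 − $1547.21 = $4217.83

$4217.83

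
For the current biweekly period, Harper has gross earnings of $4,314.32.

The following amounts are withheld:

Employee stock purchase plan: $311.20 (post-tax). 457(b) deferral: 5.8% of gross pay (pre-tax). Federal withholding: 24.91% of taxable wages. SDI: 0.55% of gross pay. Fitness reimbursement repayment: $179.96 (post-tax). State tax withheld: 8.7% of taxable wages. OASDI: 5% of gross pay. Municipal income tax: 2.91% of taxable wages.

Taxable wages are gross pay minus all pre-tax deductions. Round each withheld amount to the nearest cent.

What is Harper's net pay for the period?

$1,849.27

457(b) deferral: $4,314.32 × 0.058 = $250.23
Taxable wages = $4,314.32 − $250.23 = $4,064.09
Municipal income tax: $4,064.09 × 0.0291 = $118.27
State tax withheld: $4,064.09 × 0.087 = $353.58
Federal withholding: $4,064.09 × 0.2491 = $1,012.36
SDI: $4,314.32 × 0.0055 = $23.73
OASDI: $4,314.32 × 0.05 = $215.72
Employee stock purchase plan: $311.20
Fitness reimbursement repayment: $179.96
Total deductions = $250.23 + $118.27 + $353.58 + $1,012.36 + $23.73 + $215.72 + $311.20 + $179.96 = $2,465.05
Net pay = $4,314.32 − $2,465.05 = $1,849.27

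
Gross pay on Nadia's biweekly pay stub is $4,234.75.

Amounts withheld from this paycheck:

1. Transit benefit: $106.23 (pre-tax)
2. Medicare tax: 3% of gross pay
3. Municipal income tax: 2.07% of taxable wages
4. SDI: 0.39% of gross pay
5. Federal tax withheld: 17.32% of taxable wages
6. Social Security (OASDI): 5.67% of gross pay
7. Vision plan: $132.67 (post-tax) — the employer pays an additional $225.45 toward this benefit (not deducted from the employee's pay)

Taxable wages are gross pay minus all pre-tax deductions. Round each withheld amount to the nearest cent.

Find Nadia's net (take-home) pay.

$2,811.66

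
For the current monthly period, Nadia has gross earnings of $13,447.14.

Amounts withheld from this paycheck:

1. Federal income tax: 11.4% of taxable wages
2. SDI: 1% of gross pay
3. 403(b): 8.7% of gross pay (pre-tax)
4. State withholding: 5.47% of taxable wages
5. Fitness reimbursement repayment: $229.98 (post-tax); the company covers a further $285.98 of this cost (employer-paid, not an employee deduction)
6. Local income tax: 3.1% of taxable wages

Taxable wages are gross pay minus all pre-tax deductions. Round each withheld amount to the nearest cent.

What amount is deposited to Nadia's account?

403(b): $13,447.14 × 0.087 = $1,169.90
Taxable wages = $13,447.14 − $1,169.90 = $12,277.24
Federal income tax: $12,277.24 × 0.114 = $1,399.61
State withholding: $12,277.24 × 0.0547 = $671.57
Local income tax: $12,277.24 × 0.031 = $380.59
SDI: $13,447.14 × 0.01 = $134.47
Fitness reimbursement repayment: $229.98
(Employer's $285.98 toward fitness reimbursement repayment is not withheld from the employee.)
Total deductions = $1,169.90 + $1,399.61 + $671.57 + $380.59 + $134.47 + $229.98 = $3,986.12
Net pay = $13,447.14 − $3,986.12 = $9,461.02

$9,461.02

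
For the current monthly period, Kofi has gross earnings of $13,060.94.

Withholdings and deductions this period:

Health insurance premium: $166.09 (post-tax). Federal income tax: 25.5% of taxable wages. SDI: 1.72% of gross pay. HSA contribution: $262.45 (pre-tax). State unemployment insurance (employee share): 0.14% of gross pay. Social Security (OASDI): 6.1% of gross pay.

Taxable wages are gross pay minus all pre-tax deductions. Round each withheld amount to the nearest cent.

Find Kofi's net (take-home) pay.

HSA contribution: $262.45
Taxable wages = $13,060.94 − $262.45 = $12,798.49
Federal income tax: $12,798.49 × 0.255 = $3,263.61
State unemployment insurance (employee share): $13,060.94 × 0.0014 = $18.29
Social Security (OASDI): $13,060.94 × 0.061 = $796.72
SDI: $13,060.94 × 0.0172 = $224.65
Health insurance premium: $166.09
Total deductions = $262.45 + $3,263.61 + $18.29 + $796.72 + $224.65 + $166.09 = $4,731.81
Net pay = $13,060.94 − $4,731.81 = $8,329.13

$8,329.13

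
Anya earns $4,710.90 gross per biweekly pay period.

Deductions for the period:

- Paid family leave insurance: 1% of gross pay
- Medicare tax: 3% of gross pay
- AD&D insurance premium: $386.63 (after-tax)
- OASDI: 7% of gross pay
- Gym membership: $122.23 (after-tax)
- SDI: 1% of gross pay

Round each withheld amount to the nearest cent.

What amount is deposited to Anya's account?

Paid family leave insurance: $4,710.90 × 0.01 = $47.11
SDI: $4,710.90 × 0.01 = $47.11
Medicare tax: $4,710.90 × 0.03 = $141.33
OASDI: $4,710.90 × 0.07 = $329.76
AD&D insurance premium: $386.63
Gym membership: $122.23
Total deductions = $47.11 + $47.11 + $141.33 + $329.76 + $386.63 + $122.23 = $1,074.17
Net pay = $4,710.90 − $1,074.17 = $3,636.73

$3,636.73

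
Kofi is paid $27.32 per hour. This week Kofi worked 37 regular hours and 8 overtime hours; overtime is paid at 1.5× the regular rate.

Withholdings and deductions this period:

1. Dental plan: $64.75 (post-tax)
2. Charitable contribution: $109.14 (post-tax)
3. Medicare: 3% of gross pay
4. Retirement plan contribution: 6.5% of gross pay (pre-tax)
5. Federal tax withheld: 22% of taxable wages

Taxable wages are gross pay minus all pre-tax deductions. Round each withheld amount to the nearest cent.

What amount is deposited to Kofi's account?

$762.25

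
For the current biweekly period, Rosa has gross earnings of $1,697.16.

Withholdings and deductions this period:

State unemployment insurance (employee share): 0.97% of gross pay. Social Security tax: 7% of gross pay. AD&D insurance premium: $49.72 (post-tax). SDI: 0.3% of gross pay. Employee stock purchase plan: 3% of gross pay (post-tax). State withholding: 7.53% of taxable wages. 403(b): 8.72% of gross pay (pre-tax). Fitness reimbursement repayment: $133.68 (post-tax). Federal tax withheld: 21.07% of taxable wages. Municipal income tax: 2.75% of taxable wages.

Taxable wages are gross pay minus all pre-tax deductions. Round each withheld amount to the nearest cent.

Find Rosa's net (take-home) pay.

$688.85

403(b): $1,697.16 × 0.0872 = $147.99
Taxable wages = $1,697.16 − $147.99 = $1,549.17
State withholding: $1,549.17 × 0.0753 = $116.65
Municipal income tax: $1,549.17 × 0.0275 = $42.60
Federal tax withheld: $1,549.17 × 0.2107 = $326.41
SDI: $1,697.16 × 0.003 = $5.09
State unemployment insurance (employee share): $1,697.16 × 0.0097 = $16.46
Social Security tax: $1,697.16 × 0.07 = $118.80
Employee stock purchase plan: $1,697.16 × 0.03 = $50.91
AD&D insurance premium: $49.72
Fitness reimbursement repayment: $133.68
Total deductions = $147.99 + $116.65 + $42.60 + $326.41 + $5.09 + $16.46 + $118.80 + $50.91 + $49.72 + $133.68 = $1,008.31
Net pay = $1,697.16 − $1,008.31 = $688.85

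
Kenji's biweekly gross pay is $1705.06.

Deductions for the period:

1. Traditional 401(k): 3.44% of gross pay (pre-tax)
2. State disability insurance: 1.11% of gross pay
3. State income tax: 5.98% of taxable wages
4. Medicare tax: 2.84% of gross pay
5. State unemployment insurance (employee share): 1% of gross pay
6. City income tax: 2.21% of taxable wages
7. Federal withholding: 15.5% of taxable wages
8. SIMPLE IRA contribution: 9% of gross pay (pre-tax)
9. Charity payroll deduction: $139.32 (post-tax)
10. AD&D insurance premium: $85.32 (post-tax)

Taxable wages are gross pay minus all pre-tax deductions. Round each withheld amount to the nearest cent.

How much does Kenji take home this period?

$830.23

SIMPLE IRA contribution: $1705.06 × 0.09 = $153.46
Traditional 401(k): $1705.06 × 0.0344 = $58.65
Pre-tax total = $153.46 + $58.65 = $212.11
Taxable wages = $1705.06 − $212.11 = $1492.95
Federal withholding: $1492.95 × 0.155 = $231.41
City income tax: $1492.95 × 0.0221 = $32.99
State income tax: $1492.95 × 0.0598 = $89.28
Medicare tax: $1705.06 × 0.0284 = $48.42
State unemployment insurance (employee share): $1705.06 × 0.01 = $17.05
State disability insurance: $1705.06 × 0.0111 = $18.93
Charity payroll deduction: $139.32
AD&D insurance premium: $85.32
Total deductions = $153.46 + $58.65 + $231.41 + $32.99 + $89.28 + $48.42 + $17.05 + $18.93 + $139.32 + $85.32 = $874.83
Net pay = $1705.06 − $874.83 = $830.23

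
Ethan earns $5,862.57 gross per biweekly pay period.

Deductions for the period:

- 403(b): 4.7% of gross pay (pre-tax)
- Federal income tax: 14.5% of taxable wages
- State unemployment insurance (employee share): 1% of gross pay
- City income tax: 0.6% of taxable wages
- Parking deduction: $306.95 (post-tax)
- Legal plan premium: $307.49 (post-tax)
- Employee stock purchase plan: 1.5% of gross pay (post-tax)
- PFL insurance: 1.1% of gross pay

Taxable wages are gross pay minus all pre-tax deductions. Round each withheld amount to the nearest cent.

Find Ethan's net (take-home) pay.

403(b): $5,862.57 × 0.047 = $275.54
Taxable wages = $5,862.57 − $275.54 = $5,587.03
Federal income tax: $5,587.03 × 0.145 = $810.12
City income tax: $5,587.03 × 0.006 = $33.52
PFL insurance: $5,862.57 × 0.011 = $64.49
State unemployment insurance (employee share): $5,862.57 × 0.01 = $58.63
Parking deduction: $306.95
Employee stock purchase plan: $5,862.57 × 0.015 = $87.94
Legal plan premium: $307.49
Total deductions = $275.54 + $810.12 + $33.52 + $64.49 + $58.63 + $306.95 + $87.94 + $307.49 = $1,944.68
Net pay = $5,862.57 − $1,944.68 = $3,917.89

$3,917.89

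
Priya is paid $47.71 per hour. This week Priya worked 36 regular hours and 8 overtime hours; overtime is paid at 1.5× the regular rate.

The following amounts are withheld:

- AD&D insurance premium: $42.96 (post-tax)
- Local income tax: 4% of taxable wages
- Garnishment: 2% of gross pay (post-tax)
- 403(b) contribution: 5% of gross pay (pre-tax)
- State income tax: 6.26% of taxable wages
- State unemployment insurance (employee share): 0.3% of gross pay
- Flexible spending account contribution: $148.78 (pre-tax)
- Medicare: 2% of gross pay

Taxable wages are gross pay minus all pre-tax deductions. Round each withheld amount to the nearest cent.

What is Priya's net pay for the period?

$1,677.42

Regular pay: 36 × $47.71 = $1,717.56
Overtime pay: 8 × $47.71 × 1.5 = $572.52
Gross pay = $1,717.56 + $572.52 = $2,290.08
403(b) contribution: $2,290.08 × 0.05 = $114.50
Flexible spending account contribution: $148.78
Pre-tax total = $114.50 + $148.78 = $263.28
Taxable wages = $2,290.08 − $263.28 = $2,026.80
State income tax: $2,026.80 × 0.0626 = $126.88
Local income tax: $2,026.80 × 0.04 = $81.07
Medicare: $2,290.08 × 0.02 = $45.80
State unemployment insurance (employee share): $2,290.08 × 0.003 = $6.87
AD&D insurance premium: $42.96
Garnishment: $2,290.08 × 0.02 = $45.80
Total deductions = $114.50 + $148.78 + $126.88 + $81.07 + $45.80 + $6.87 + $42.96 + $45.80 = $612.66
Net pay = $2,290.08 − $612.66 = $1,677.42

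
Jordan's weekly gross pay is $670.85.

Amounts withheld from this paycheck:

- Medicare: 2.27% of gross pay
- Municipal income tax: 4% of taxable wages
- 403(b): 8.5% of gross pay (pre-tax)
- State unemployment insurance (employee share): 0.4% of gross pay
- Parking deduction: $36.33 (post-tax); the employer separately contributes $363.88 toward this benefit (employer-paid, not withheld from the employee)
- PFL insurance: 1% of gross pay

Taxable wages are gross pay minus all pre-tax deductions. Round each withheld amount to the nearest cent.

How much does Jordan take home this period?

403(b): $670.85 × 0.085 = $57.02
Taxable wages = $670.85 − $57.02 = $613.83
Municipal income tax: $613.83 × 0.04 = $24.55
PFL insurance: $670.85 × 0.01 = $6.71
Medicare: $670.85 × 0.0227 = $15.23
State unemployment insurance (employee share): $670.85 × 0.004 = $2.68
Parking deduction: $36.33
(Employer's $363.88 toward parking deduction is not withheld from the employee.)
Total deductions = $57.02 + $24.55 + $6.71 + $15.23 + $2.68 + $36.33 = $142.52
Net pay = $670.85 − $142.52 = $528.33

$528.33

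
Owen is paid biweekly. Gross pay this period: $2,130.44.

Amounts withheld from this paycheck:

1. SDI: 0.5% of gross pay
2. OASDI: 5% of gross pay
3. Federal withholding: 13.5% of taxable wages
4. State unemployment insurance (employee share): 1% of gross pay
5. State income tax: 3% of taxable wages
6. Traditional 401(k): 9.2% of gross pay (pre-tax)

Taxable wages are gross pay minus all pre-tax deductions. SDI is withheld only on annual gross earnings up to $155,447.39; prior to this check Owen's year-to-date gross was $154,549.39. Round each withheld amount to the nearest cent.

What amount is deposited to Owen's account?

$1,482.95

Traditional 401(k): $2,130.44 × 0.092 = $196.00
Taxable wages = $2,130.44 − $196.00 = $1,934.44
State income tax: $1,934.44 × 0.03 = $58.03
Federal withholding: $1,934.44 × 0.135 = $261.15
SDI: only $155,447.39 − $154,549.39 = $898.00 of this check is subject → $898.00 × 0.005 = $4.49
OASDI: $2,130.44 × 0.05 = $106.52
State unemployment insurance (employee share): $2,130.44 × 0.01 = $21.30
Total deductions = $196.00 + $58.03 + $261.15 + $4.49 + $106.52 + $21.30 = $647.49
Net pay = $2,130.44 − $647.49 = $1,482.95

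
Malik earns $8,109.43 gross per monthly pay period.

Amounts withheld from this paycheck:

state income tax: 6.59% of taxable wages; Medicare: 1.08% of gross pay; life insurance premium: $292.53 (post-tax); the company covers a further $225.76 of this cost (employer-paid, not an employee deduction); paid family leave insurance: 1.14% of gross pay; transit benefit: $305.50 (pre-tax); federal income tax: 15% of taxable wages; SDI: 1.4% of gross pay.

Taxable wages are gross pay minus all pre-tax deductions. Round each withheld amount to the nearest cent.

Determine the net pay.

$5,532.97

Transit benefit: $305.50
Taxable wages = $8,109.43 − $305.50 = $7,803.93
Federal income tax: $7,803.93 × 0.15 = $1,170.59
State income tax: $7,803.93 × 0.0659 = $514.28
SDI: $8,109.43 × 0.014 = $113.53
Medicare: $8,109.43 × 0.0108 = $87.58
Paid family leave insurance: $8,109.43 × 0.0114 = $92.45
Life insurance premium: $292.53
(Employer's $225.76 toward life insurance premium is not withheld from the employee.)
Total deductions = $305.50 + $1,170.59 + $514.28 + $113.53 + $87.58 + $92.45 + $292.53 = $2,576.46
Net pay = $8,109.43 − $2,576.46 = $5,532.97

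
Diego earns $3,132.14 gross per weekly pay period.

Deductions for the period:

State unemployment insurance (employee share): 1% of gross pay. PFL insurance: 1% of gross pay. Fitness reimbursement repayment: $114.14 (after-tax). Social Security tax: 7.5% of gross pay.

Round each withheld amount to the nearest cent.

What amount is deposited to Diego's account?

State unemployment insurance (employee share): $3,132.14 × 0.01 = $31.32
PFL insurance: $3,132.14 × 0.01 = $31.32
Social Security tax: $3,132.14 × 0.075 = $234.91
Fitness reimbursement repayment: $114.14
Total deductions = $31.32 + $31.32 + $234.91 + $114.14 = $411.69
Net pay = $3,132.14 − $411.69 = $2,720.45

$2,720.45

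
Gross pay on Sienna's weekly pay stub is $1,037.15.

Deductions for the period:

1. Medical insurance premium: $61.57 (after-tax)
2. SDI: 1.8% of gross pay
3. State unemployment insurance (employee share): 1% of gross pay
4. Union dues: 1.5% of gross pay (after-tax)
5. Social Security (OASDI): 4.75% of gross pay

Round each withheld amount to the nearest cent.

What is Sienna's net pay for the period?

$881.72

Social Security (OASDI): $1,037.15 × 0.0475 = $49.26
SDI: $1,037.15 × 0.018 = $18.67
State unemployment insurance (employee share): $1,037.15 × 0.01 = $10.37
Union dues: $1,037.15 × 0.015 = $15.56
Medical insurance premium: $61.57
Total deductions = $49.26 + $18.67 + $10.37 + $15.56 + $61.57 = $155.43
Net pay = $1,037.15 − $155.43 = $881.72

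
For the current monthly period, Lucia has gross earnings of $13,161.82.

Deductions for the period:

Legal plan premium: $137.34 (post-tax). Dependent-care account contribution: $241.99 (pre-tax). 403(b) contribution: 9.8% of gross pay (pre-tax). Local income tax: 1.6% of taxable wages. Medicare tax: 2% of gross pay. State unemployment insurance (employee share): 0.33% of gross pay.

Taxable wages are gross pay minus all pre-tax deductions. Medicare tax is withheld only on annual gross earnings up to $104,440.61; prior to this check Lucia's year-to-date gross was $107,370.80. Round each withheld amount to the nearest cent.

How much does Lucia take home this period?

403(b) contribution: $13,161.82 × 0.098 = $1,289.86
Dependent-care account contribution: $241.99
Pre-tax total = $1,289.86 + $241.99 = $1,531.85
Taxable wages = $13,161.82 − $1,531.85 = $11,629.97
Local income tax: $11,629.97 × 0.016 = $186.08
Medicare tax: annual cap $104,440.61 already reached (YTD $107,370.80), so $0.00
State unemployment insurance (employee share): $13,161.82 × 0.0033 = $43.43
Legal plan premium: $137.34
Total deductions = $1,289.86 + $241.99 + $186.08 + $0.00 + $43.43 + $137.34 = $1,898.70
Net pay = $13,161.82 − $1,898.70 = $11,263.12

$11,263.12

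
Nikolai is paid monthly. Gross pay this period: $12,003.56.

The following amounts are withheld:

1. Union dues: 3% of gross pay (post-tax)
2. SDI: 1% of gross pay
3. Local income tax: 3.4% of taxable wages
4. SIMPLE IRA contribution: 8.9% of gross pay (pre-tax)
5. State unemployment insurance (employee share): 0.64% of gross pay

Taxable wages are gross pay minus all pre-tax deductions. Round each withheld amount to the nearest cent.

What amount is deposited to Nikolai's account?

SIMPLE IRA contribution: $12,003.56 × 0.089 = $1,068.32
Taxable wages = $12,003.56 − $1,068.32 = $10,935.24
Local income tax: $10,935.24 × 0.034 = $371.80
SDI: $12,003.56 × 0.01 = $120.04
State unemployment insurance (employee share): $12,003.56 × 0.0064 = $76.82
Union dues: $12,003.56 × 0.03 = $360.11
Total deductions = $1,068.32 + $371.80 + $120.04 + $76.82 + $360.11 = $1,997.09
Net pay = $12,003.56 − $1,997.09 = $10,006.47

$10,006.47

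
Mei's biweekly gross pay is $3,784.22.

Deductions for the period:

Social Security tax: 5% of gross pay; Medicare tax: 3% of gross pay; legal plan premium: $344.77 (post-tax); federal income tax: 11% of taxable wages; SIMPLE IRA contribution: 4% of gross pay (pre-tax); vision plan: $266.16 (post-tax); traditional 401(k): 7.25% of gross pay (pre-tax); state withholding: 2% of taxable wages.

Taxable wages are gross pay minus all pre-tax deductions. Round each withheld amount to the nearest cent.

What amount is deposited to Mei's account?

Traditional 401(k): $3,784.22 × 0.0725 = $274.36
SIMPLE IRA contribution: $3,784.22 × 0.04 = $151.37
Pre-tax total = $274.36 + $151.37 = $425.73
Taxable wages = $3,784.22 − $425.73 = $3,358.49
Federal income tax: $3,358.49 × 0.11 = $369.43
State withholding: $3,358.49 × 0.02 = $67.17
Social Security tax: $3,784.22 × 0.05 = $189.21
Medicare tax: $3,784.22 × 0.03 = $113.53
Vision plan: $266.16
Legal plan premium: $344.77
Total deductions = $274.36 + $151.37 + $369.43 + $67.17 + $189.21 + $113.53 + $266.16 + $344.77 = $1,776.00
Net pay = $3,784.22 − $1,776.00 = $2,008.22

$2,008.22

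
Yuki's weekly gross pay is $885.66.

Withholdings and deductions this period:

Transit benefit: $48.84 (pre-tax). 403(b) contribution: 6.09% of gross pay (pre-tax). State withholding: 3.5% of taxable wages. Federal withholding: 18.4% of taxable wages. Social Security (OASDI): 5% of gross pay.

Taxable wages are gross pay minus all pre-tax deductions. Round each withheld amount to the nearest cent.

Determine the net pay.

403(b) contribution: $885.66 × 0.0609 = $53.94
Transit benefit: $48.84
Pre-tax total = $53.94 + $48.84 = $102.78
Taxable wages = $885.66 − $102.78 = $782.88
Federal withholding: $782.88 × 0.184 = $144.05
State withholding: $782.88 × 0.035 = $27.40
Social Security (OASDI): $885.66 × 0.05 = $44.28
Total deductions = $53.94 + $48.84 + $144.05 + $27.40 + $44.28 = $318.51
Net pay = $885.66 − $318.51 = $567.15

$567.15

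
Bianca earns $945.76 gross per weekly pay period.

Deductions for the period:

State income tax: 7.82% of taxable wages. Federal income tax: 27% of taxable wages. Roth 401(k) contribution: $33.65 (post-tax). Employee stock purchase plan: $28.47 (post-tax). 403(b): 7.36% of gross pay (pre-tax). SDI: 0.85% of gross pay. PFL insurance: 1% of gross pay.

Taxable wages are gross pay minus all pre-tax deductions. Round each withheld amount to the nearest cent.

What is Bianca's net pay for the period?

$491.46

403(b): $945.76 × 0.0736 = $69.61
Taxable wages = $945.76 − $69.61 = $876.15
Federal income tax: $876.15 × 0.27 = $236.56
State income tax: $876.15 × 0.0782 = $68.51
PFL insurance: $945.76 × 0.01 = $9.46
SDI: $945.76 × 0.0085 = $8.04
Employee stock purchase plan: $28.47
Roth 401(k) contribution: $33.65
Total deductions = $69.61 + $236.56 + $68.51 + $9.46 + $8.04 + $28.47 + $33.65 = $454.30
Net pay = $945.76 − $454.30 = $491.46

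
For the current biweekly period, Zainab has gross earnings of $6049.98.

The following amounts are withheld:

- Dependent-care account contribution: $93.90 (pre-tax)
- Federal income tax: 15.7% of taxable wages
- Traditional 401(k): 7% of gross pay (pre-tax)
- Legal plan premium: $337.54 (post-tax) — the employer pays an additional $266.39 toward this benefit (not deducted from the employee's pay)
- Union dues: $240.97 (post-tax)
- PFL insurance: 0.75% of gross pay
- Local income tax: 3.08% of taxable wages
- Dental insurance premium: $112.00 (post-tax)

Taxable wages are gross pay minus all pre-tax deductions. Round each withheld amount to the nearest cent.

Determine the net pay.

$3757.68

Dependent-care account contribution: $93.90
Traditional 401(k): $6049.98 × 0.07 = $423.50
Pre-tax total = $93.90 + $423.50 = $517.40
Taxable wages = $6049.98 − $517.40 = $5532.58
Federal income tax: $5532.58 × 0.157 = $868.62
Local income tax: $5532.58 × 0.0308 = $170.40
PFL insurance: $6049.98 × 0.0075 = $45.37
Dental insurance premium: $112.00
Union dues: $240.97
Legal plan premium: $337.54
(Employer's $266.39 toward legal plan premium is not withheld from the employee.)
Total deductions = $93.90 + $423.50 + $868.62 + $170.40 + $45.37 + $112.00 + $240.97 + $337.54 = $2292.30
Net pay = $6049.98 − $2292.30 = $3757.68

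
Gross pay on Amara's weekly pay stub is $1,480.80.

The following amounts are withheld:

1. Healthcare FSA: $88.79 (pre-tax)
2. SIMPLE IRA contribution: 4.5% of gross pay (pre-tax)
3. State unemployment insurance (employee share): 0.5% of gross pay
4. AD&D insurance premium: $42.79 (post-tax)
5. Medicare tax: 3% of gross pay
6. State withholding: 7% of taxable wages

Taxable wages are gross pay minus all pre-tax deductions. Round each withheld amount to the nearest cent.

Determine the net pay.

SIMPLE IRA contribution: $1,480.80 × 0.045 = $66.64
Healthcare FSA: $88.79
Pre-tax total = $66.64 + $88.79 = $155.43
Taxable wages = $1,480.80 − $155.43 = $1,325.37
State withholding: $1,325.37 × 0.07 = $92.78
State unemployment insurance (employee share): $1,480.80 × 0.005 = $7.40
Medicare tax: $1,480.80 × 0.03 = $44.42
AD&D insurance premium: $42.79
Total deductions = $66.64 + $88.79 + $92.78 + $7.40 + $44.42 + $42.79 = $342.82
Net pay = $1,480.80 − $342.82 = $1,137.98

$1,137.98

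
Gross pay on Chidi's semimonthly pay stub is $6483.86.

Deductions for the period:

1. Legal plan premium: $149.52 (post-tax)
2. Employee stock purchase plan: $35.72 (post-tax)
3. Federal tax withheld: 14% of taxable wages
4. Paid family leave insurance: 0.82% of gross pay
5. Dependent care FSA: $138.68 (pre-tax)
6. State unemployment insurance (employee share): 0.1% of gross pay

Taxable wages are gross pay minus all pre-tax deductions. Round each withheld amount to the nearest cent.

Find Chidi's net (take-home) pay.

Dependent care FSA: $138.68
Taxable wages = $6483.86 − $138.68 = $6345.18
Federal tax withheld: $6345.18 × 0.14 = $888.33
Paid family leave insurance: $6483.86 × 0.0082 = $53.17
State unemployment insurance (employee share): $6483.86 × 0.001 = $6.48
Legal plan premium: $149.52
Employee stock purchase plan: $35.72
Total deductions = $138.68 + $888.33 + $53.17 + $6.48 + $149.52 + $35.72 = $1271.90
Net pay = $6483.86 − $1271.90 = $5211.96

$5211.96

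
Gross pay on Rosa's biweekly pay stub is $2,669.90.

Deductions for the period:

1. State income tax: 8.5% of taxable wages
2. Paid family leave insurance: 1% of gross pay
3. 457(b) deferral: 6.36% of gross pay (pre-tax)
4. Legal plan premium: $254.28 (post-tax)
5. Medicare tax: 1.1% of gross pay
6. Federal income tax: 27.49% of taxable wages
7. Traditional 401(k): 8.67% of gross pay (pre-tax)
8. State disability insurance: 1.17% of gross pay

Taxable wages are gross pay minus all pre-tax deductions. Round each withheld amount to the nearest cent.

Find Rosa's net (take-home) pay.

$1,110.55

Traditional 401(k): $2,669.90 × 0.0867 = $231.48
457(b) deferral: $2,669.90 × 0.0636 = $169.81
Pre-tax total = $231.48 + $169.81 = $401.29
Taxable wages = $2,669.90 − $401.29 = $2,268.61
State income tax: $2,268.61 × 0.085 = $192.83
Federal income tax: $2,268.61 × 0.2749 = $623.64
Medicare tax: $2,669.90 × 0.011 = $29.37
State disability insurance: $2,669.90 × 0.0117 = $31.24
Paid family leave insurance: $2,669.90 × 0.01 = $26.70
Legal plan premium: $254.28
Total deductions = $231.48 + $169.81 + $192.83 + $623.64 + $29.37 + $31.24 + $26.70 + $254.28 = $1,559.35
Net pay = $2,669.90 − $1,559.35 = $1,110.55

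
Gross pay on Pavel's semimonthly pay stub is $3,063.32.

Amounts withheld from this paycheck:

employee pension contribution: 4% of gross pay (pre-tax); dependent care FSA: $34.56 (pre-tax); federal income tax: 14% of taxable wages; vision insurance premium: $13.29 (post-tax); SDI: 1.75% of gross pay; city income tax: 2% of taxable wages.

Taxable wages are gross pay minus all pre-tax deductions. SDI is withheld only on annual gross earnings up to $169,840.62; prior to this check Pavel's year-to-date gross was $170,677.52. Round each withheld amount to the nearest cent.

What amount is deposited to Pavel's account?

$2,427.95

Employee pension contribution: $3,063.32 × 0.04 = $122.53
Dependent care FSA: $34.56
Pre-tax total = $122.53 + $34.56 = $157.09
Taxable wages = $3,063.32 − $157.09 = $2,906.23
City income tax: $2,906.23 × 0.02 = $58.12
Federal income tax: $2,906.23 × 0.14 = $406.87
SDI: annual cap $169,840.62 already reached (YTD $170,677.52), so $0.00
Vision insurance premium: $13.29
Total deductions = $122.53 + $34.56 + $58.12 + $406.87 + $0.00 + $13.29 = $635.37
Net pay = $3,063.32 − $635.37 = $2,427.95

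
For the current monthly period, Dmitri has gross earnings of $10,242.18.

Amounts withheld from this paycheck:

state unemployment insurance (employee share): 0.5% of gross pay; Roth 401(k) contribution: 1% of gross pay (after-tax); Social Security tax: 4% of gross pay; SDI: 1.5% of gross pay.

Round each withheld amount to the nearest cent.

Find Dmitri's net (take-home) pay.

$9,525.23

State unemployment insurance (employee share): $10,242.18 × 0.005 = $51.21
Social Security tax: $10,242.18 × 0.04 = $409.69
SDI: $10,242.18 × 0.015 = $153.63
Roth 401(k) contribution: $10,242.18 × 0.01 = $102.42
Total deductions = $51.21 + $409.69 + $153.63 + $102.42 = $716.95
Net pay = $10,242.18 − $716.95 = $9,525.23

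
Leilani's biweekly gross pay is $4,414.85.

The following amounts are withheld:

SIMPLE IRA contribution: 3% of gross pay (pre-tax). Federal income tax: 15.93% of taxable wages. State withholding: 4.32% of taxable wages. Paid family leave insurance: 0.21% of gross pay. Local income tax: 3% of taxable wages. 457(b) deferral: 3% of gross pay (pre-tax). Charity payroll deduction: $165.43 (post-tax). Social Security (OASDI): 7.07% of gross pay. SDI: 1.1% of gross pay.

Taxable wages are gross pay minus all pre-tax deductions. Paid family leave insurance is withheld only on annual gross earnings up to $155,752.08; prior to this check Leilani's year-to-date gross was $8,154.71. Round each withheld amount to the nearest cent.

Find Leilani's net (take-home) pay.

$2,649.69

457(b) deferral: $4,414.85 × 0.03 = $132.45
SIMPLE IRA contribution: $4,414.85 × 0.03 = $132.45
Pre-tax total = $132.45 + $132.45 = $264.90
Taxable wages = $4,414.85 − $264.90 = $4,149.95
Federal income tax: $4,149.95 × 0.1593 = $661.09
State withholding: $4,149.95 × 0.0432 = $179.28
Local income tax: $4,149.95 × 0.03 = $124.50
Paid family leave insurance: cap not yet reached, full $4,414.85 is subject → $4,414.85 × 0.0021 = $9.27
SDI: $4,414.85 × 0.011 = $48.56
Social Security (OASDI): $4,414.85 × 0.0707 = $312.13
Charity payroll deduction: $165.43
Total deductions = $132.45 + $132.45 + $661.09 + $179.28 + $124.50 + $9.27 + $48.56 + $312.13 + $165.43 = $1,765.16
Net pay = $4,414.85 − $1,765.16 = $2,649.69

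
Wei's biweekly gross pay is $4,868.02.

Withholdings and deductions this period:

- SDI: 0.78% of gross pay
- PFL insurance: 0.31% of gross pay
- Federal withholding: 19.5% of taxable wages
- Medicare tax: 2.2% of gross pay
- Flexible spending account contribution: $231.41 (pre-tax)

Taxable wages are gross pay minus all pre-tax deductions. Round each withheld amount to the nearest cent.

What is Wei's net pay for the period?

$3,572.31

Flexible spending account contribution: $231.41
Taxable wages = $4,868.02 − $231.41 = $4,636.61
Federal withholding: $4,636.61 × 0.195 = $904.14
Medicare tax: $4,868.02 × 0.022 = $107.10
SDI: $4,868.02 × 0.0078 = $37.97
PFL insurance: $4,868.02 × 0.0031 = $15.09
Total deductions = $231.41 + $904.14 + $107.10 + $37.97 + $15.09 = $1,295.71
Net pay = $4,868.02 − $1,295.71 = $3,572.31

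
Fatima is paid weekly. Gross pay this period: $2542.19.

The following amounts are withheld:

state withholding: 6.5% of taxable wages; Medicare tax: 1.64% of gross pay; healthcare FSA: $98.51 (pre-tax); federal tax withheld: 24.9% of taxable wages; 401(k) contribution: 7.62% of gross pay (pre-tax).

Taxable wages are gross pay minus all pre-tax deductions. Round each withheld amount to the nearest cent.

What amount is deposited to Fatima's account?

401(k) contribution: $2542.19 × 0.0762 = $193.71
Healthcare FSA: $98.51
Pre-tax total = $193.71 + $98.51 = $292.22
Taxable wages = $2542.19 − $292.22 = $2249.97
State withholding: $2249.97 × 0.065 = $146.25
Federal tax withheld: $2249.97 × 0.249 = $560.24
Medicare tax: $2542.19 × 0.0164 = $41.69
Total deductions = $193.71 + $98.51 + $146.25 + $560.24 + $41.69 = $1040.40
Net pay = $2542.19 − $1040.40 = $1501.79

$1501.79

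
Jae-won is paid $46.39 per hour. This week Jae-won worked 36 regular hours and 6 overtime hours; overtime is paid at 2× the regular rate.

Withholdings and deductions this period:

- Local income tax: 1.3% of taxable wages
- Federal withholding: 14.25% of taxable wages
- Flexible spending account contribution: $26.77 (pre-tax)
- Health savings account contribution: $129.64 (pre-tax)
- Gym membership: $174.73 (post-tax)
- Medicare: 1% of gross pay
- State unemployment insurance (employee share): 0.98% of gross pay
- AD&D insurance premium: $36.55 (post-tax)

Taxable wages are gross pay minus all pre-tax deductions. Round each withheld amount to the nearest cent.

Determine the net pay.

$1493.01

Regular pay: 36 × $46.39 = $1670.04
Overtime pay: 6 × $46.39 × 2 = $556.68
Gross pay = $1670.04 + $556.68 = $2226.72
Health savings account contribution: $129.64
Flexible spending account contribution: $26.77
Pre-tax total = $129.64 + $26.77 = $156.41
Taxable wages = $2226.72 − $156.41 = $2070.31
Local income tax: $2070.31 × 0.013 = $26.91
Federal withholding: $2070.31 × 0.1425 = $295.02
Medicare: $2226.72 × 0.01 = $22.27
State unemployment insurance (employee share): $2226.72 × 0.0098 = $21.82
AD&D insurance premium: $36.55
Gym membership: $174.73
Total deductions = $129.64 + $26.77 + $26.91 + $295.02 + $22.27 + $21.82 + $36.55 + $174.73 = $733.71
Net pay = $2226.72 − $733.71 = $1493.01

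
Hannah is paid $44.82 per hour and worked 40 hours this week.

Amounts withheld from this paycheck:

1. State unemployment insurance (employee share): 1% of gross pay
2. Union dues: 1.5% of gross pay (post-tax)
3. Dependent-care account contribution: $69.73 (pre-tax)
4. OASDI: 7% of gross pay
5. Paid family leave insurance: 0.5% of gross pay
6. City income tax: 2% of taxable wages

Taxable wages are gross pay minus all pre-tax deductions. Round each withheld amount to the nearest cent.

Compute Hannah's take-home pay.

$1,509.33

Gross pay: 40 × $44.82 = $1,792.80
Dependent-care account contribution: $69.73
Taxable wages = $1,792.80 − $69.73 = $1,723.07
City income tax: $1,723.07 × 0.02 = $34.46
OASDI: $1,792.80 × 0.07 = $125.50
Paid family leave insurance: $1,792.80 × 0.005 = $8.96
State unemployment insurance (employee share): $1,792.80 × 0.01 = $17.93
Union dues: $1,792.80 × 0.015 = $26.89
Total deductions = $69.73 + $34.46 + $125.50 + $8.96 + $17.93 + $26.89 = $283.47
Net pay = $1,792.80 − $283.47 = $1,509.33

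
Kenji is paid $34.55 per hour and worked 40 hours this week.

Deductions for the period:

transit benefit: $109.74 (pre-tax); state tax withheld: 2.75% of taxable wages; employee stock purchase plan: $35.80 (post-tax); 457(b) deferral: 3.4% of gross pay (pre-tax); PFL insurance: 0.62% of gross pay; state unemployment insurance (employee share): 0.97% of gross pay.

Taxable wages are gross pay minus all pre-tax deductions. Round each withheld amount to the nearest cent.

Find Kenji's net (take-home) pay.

Gross pay: 40 × $34.55 = $1,382.00
Transit benefit: $109.74
457(b) deferral: $1,382.00 × 0.034 = $46.99
Pre-tax total = $109.74 + $46.99 = $156.73
Taxable wages = $1,382.00 − $156.73 = $1,225.27
State tax withheld: $1,225.27 × 0.0275 = $33.69
State unemployment insurance (employee share): $1,382.00 × 0.0097 = $13.41
PFL insurance: $1,382.00 × 0.0062 = $8.57
Employee stock purchase plan: $35.80
Total deductions = $109.74 + $46.99 + $33.69 + $13.41 + $8.57 + $35.80 = $248.20
Net pay = $1,382.00 − $248.20 = $1,133.80

$1,133.80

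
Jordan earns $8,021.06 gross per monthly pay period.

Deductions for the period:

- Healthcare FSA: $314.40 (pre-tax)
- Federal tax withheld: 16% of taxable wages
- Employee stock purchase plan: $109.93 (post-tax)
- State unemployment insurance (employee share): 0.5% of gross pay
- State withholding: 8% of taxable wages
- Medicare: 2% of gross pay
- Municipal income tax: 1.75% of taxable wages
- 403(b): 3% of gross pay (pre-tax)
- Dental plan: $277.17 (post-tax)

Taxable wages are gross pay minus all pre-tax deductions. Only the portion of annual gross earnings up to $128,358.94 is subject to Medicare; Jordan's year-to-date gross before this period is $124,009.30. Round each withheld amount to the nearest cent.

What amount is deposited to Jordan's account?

$5,029.33

403(b): $8,021.06 × 0.03 = $240.63
Healthcare FSA: $314.40
Pre-tax total = $240.63 + $314.40 = $555.03
Taxable wages = $8,021.06 − $555.03 = $7,466.03
Federal tax withheld: $7,466.03 × 0.16 = $1,194.56
Municipal income tax: $7,466.03 × 0.0175 = $130.66
State withholding: $7,466.03 × 0.08 = $597.28
Medicare: only $128,358.94 − $124,009.30 = $4,349.64 of this check is subject → $4,349.64 × 0.02 = $86.99
State unemployment insurance (employee share): $8,021.06 × 0.005 = $40.11
Dental plan: $277.17
Employee stock purchase plan: $109.93
Total deductions = $240.63 + $314.40 + $1,194.56 + $130.66 + $597.28 + $86.99 + $40.11 + $277.17 + $109.93 = $2,991.73
Net pay = $8,021.06 − $2,991.73 = $5,029.33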